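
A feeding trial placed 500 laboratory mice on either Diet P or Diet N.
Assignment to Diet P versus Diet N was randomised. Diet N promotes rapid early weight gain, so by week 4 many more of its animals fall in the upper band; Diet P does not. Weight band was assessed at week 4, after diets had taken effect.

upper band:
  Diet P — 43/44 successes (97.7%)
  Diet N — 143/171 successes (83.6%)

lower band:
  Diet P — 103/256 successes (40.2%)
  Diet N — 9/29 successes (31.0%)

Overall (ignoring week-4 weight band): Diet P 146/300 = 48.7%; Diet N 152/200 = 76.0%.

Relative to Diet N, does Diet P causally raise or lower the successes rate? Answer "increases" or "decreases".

decreases

The week-4 weight band-specific comparison favours Diet P throughout, but the pooled figures favour Diet N. The question is whether to condition on week-4 weight band.
Because the diet influences week-4 weight band, week-4 weight band is a post-treatment mediator, not a confounder. Stratifying on it would bias the estimate; the causal effect is the crude pooled difference.
Pooled: Diet P 48.7% vs Diet N 76.0%; Diet N is higher overall.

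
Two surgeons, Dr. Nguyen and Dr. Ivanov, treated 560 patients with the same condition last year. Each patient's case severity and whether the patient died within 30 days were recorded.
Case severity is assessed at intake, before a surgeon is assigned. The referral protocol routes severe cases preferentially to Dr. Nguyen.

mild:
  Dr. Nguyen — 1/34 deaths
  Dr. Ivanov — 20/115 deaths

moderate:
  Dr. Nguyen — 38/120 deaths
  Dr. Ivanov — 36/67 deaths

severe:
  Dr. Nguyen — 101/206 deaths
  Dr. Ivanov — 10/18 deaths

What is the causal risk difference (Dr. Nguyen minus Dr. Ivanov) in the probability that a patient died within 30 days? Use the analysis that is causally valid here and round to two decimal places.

The stratified and pooled comparisons disagree (Dr. Nguyen wins within each case severity; Dr. Ivanov wins overall), so the answer turns on the causal role of case severity.
Case severity differs across surgeons for reasons unrelated to any effect of the surgeon itself, and it separately predicts the outcome — a classic confounder. We must compare within case severity levels.
Adjusting over the population distribution of case severity: 0.266·(0.029−0.174) + 0.334·(0.317−0.537) + 0.400·(0.490−0.556) = -0.138.

-0.14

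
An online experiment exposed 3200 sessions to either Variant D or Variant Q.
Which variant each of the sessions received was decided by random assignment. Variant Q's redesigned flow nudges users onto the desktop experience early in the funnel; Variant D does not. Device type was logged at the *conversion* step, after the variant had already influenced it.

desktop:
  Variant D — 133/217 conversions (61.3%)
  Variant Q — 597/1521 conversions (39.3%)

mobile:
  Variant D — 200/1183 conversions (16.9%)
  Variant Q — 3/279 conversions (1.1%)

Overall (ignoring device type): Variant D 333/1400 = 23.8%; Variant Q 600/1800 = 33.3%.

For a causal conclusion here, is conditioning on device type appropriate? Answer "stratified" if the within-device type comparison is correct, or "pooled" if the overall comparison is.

Device type is recorded after the variant and is itself shifted by it — it sits on the causal path from variant to outcome. Conditioning on a mediator would strip out part of the effect we want; the pooled comparison gives the total causal effect.
Pooled: Variant D 23.8% vs Variant Q 33.3%; Variant Q is higher overall.

pooled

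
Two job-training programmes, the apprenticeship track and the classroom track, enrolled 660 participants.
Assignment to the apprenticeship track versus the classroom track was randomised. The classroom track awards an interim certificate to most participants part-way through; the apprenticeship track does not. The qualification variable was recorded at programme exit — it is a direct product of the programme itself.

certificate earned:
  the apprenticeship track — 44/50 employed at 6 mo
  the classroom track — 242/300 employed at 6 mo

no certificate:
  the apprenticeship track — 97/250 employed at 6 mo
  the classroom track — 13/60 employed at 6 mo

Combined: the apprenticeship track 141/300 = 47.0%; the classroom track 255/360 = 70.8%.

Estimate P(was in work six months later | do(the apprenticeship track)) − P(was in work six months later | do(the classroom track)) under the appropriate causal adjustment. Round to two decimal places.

The stratified and pooled comparisons disagree (the apprenticeship track wins within each qualification attained during the programme; the classroom track wins overall), so the answer turns on the causal role of qualification attained during the programme.
The distribution of qualification attained during the programme is itself part of what the programme does — it is an intermediate outcome. Holding it fixed would remove that part of the effect; the total effect is the pooled difference.
The causal difference is the pooled difference: 0.470 − 0.708 = -0.238.

-0.24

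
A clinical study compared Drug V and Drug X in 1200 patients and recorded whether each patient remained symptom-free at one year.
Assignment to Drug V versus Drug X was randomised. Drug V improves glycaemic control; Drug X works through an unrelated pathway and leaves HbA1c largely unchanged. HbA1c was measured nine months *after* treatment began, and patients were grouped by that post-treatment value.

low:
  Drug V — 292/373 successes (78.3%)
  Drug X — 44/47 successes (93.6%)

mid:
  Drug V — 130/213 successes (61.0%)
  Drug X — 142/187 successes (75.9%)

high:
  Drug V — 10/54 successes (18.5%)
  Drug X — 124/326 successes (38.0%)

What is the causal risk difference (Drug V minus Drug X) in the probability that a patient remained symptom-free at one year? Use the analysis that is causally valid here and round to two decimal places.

Within every HbA1c level Drug X has the higher rate, yet pooled Drug V does — Simpson's reversal.
The distribution of HbA1c is itself part of what the drug does — it is an intermediate outcome. Holding it fixed would remove that part of the effect; the total effect is the pooled difference.
The causal difference is the pooled difference: 0.675 − 0.554 = +0.121.

+0.12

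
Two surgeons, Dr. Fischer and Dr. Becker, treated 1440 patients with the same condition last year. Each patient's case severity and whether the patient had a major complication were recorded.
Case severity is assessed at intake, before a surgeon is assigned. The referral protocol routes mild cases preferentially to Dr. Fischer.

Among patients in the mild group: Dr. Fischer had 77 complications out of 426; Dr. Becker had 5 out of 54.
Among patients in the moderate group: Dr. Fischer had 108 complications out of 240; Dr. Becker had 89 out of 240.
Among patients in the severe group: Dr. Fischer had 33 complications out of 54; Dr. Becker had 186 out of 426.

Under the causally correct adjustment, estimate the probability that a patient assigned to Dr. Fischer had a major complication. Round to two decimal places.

0.41

Within every case severity level Dr. Becker has the lower rate, yet pooled Dr. Fischer does — Simpson's reversal.
Case severity differs across surgeons for reasons unrelated to any effect of the surgeon itself, and it separately predicts the outcome — a classic confounder. We must compare within case severity levels.
Standardising Dr. Fischer to the population case severity mix: 0.333·77/426 + 0.333·108/240 + 0.333·33/54 = 0.414.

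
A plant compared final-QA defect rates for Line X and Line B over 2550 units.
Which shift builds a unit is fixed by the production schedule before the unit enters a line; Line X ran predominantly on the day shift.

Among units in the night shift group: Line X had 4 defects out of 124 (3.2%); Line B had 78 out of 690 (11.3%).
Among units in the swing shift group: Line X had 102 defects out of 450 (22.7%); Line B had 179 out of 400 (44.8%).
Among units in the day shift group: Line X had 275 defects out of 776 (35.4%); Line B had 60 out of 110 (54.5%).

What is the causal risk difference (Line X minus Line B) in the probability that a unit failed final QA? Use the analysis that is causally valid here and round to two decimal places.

-0.17

Within every shift level Line X has the lower rate, yet pooled Line B does — Simpson's reversal.
The imbalance in shift arose from how units were allocated, not from anything the line did; and shift independently affects the outcome. The pooled gap is confounded — condition on shift.
Adjusting over the population distribution of shift: 0.319·(0.032−0.113) + 0.333·(0.227−0.448) + 0.347·(0.354−0.545) = -0.166.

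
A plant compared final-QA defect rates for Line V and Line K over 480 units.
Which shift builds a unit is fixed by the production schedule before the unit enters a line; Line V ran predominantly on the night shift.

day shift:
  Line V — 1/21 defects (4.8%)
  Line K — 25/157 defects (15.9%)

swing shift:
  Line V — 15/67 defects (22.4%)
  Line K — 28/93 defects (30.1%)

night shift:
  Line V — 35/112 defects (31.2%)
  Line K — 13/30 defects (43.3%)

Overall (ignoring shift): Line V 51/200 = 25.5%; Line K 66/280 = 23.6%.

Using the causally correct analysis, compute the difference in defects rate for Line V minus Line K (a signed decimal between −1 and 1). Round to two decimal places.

-0.10

Within every shift level Line V has the lower rate, yet pooled Line K does — Simpson's reversal.
Nothing the line does changes shift; the imbalance is an allocation artefact. With shift also predicting the outcome, the pooled figure is confounded, and the within-stratum comparison is the causal one.
Adjusting over the population distribution of shift: 0.371·(0.048−0.159) + 0.333·(0.224−0.301) + 0.296·(0.312−0.433) = -0.103.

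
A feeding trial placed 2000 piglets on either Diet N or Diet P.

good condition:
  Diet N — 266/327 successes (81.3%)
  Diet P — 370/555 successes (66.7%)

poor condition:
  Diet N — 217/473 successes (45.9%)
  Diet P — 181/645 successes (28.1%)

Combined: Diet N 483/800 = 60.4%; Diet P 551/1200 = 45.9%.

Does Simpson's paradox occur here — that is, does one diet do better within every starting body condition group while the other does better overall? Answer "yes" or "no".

Within each starting body condition level (good condition 81.3% vs 66.7%; poor condition 45.9% vs 28.1%), Diet N has the higher rate every time. Pooled: 60.4% vs 45.9% — Diet N has the higher rate overall. They agree.

no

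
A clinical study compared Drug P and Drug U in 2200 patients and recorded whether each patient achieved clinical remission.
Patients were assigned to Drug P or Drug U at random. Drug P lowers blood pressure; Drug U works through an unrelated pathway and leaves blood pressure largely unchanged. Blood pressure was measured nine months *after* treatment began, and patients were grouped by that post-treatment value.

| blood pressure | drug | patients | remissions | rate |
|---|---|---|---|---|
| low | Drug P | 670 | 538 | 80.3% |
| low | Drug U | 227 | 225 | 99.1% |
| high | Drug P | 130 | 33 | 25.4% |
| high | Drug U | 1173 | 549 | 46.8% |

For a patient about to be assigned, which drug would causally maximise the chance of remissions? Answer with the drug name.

Drug P

Blood pressure is downstream of the drug. One should not condition on a consequence of treatment, so the overall rates are the right comparison.
Pooled: Drug P 71.4% vs Drug U 55.3%; Drug P is higher overall.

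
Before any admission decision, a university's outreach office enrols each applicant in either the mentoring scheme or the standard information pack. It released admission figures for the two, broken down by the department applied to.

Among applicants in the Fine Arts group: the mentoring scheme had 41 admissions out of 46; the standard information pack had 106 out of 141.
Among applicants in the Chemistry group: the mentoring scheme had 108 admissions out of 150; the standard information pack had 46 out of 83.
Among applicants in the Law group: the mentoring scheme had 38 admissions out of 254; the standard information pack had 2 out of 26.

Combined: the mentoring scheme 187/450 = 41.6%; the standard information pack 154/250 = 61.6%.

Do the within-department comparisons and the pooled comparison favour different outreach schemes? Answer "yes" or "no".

yes

Within each department level (Fine Arts 89.1% vs 75.2%; Chemistry 72.0% vs 55.4%; Law 15.0% vs 7.7%), the mentoring scheme has the higher rate every time. Pooled: 41.6% vs 61.6% — the standard information pack has the higher rate overall. The two comparisons disagree.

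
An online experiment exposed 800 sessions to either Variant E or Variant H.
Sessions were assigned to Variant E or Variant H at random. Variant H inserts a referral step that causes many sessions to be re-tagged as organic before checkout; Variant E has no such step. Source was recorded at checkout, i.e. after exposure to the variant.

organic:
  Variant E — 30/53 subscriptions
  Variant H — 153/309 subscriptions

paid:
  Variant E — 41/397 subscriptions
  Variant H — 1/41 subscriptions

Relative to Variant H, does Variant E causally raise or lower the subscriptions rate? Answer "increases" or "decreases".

Within every traffic source level Variant E has the higher rate, yet pooled Variant H does — Simpson's reversal.
The distribution of traffic source is itself part of what the variant does — it is an intermediate outcome. Holding it fixed would remove that part of the effect; the total effect is the pooled difference.
Pooled: Variant E 15.8% vs Variant H 44.0%; Variant H is higher overall.

decreases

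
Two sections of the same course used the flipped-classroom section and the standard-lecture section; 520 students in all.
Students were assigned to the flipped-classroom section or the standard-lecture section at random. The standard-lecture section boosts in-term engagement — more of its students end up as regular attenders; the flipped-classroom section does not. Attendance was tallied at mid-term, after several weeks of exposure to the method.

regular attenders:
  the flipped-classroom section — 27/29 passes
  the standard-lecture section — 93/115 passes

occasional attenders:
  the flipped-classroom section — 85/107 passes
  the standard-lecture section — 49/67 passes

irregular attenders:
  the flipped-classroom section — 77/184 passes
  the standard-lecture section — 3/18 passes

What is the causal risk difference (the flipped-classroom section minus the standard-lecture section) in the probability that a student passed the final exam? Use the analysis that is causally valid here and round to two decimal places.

the flipped-classroom section is higher inside every mid-term attendance stratum but the standard-lecture section is higher in aggregate. Whether to stratify depends on how mid-term attendance relates to the teaching method.
Mid-term attendance is recorded after the teaching method and is itself shifted by it — it sits on the causal path from teaching method to outcome. Conditioning on a mediator would strip out part of the effect we want; the pooled comparison gives the total causal effect.
The causal difference is the pooled difference: 0.591 − 0.725 = -0.134.

-0.13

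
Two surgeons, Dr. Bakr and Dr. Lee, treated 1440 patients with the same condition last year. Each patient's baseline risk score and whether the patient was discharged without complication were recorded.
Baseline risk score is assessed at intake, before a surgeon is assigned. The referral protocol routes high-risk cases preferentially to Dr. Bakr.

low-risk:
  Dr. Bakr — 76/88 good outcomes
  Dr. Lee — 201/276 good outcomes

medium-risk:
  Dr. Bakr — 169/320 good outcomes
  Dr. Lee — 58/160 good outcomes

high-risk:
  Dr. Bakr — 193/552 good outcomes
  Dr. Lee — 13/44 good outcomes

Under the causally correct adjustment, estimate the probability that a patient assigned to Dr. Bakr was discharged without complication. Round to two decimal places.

0.54

Baseline risk score differs across surgeons for reasons unrelated to any effect of the surgeon itself, and it separately predicts the outcome — a classic confounder. We must compare within baseline risk score levels.
Standardising Dr. Bakr to the population baseline risk score mix: 0.253·76/88 + 0.333·169/320 + 0.414·193/552 = 0.539.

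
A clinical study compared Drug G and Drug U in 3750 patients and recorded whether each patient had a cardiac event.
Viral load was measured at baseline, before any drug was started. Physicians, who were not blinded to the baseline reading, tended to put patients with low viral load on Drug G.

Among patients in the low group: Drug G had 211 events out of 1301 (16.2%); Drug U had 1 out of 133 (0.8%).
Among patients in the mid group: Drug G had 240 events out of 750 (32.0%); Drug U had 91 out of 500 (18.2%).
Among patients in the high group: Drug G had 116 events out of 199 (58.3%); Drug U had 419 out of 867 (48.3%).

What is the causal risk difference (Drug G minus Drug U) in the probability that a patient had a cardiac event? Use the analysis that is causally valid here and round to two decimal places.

Since viral load is a pre-existing factor (not a product of the drug) and it affects the outcome on its own, it is a confounder. The stratified rates, not the pooled rate, identify the causal effect.
Adjusting over the population distribution of viral load: 0.382·(0.162−0.008) + 0.333·(0.320−0.182) + 0.284·(0.583−0.483) = +0.133.

+0.13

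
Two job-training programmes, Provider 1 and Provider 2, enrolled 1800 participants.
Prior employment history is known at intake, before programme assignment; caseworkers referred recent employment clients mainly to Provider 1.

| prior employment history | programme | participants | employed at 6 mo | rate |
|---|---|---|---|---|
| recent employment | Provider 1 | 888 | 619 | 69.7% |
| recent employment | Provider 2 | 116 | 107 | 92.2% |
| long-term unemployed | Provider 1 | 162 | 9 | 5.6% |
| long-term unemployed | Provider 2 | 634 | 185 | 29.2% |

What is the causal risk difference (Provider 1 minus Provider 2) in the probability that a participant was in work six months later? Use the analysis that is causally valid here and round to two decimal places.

-0.23

The stratified and pooled comparisons disagree (Provider 2 wins within each prior employment history; Provider 1 wins overall), so the answer turns on the causal role of prior employment history.
Prior employment history satisfies the back-door criterion: it is not a descendant of the programme, and it blocks the spurious path from programme to outcome. Adjusting for it (i.e., using the within-prior employment history rates) gives the causal effect.
Adjusting over the population distribution of prior employment history: 0.558·(0.697−0.922) + 0.442·(0.056−0.292) = -0.230.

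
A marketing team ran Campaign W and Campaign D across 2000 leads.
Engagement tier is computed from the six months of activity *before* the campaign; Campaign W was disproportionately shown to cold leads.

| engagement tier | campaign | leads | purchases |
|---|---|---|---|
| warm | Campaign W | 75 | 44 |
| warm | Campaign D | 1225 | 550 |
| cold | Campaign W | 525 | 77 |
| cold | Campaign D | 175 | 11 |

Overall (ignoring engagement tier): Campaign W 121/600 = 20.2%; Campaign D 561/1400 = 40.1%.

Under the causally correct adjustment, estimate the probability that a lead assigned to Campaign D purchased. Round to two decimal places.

The engagement tier-specific comparison favours Campaign W throughout, but the pooled figures favour Campaign D. The question is whether to condition on engagement tier.
Engagement tier differs across campaigns for reasons unrelated to any effect of the campaign itself, and it separately predicts the outcome — a classic confounder. We must compare within engagement tier levels.
Standardising Campaign D to the population engagement tier mix: 0.650·550/1225 + 0.350·11/175 = 0.314.

0.31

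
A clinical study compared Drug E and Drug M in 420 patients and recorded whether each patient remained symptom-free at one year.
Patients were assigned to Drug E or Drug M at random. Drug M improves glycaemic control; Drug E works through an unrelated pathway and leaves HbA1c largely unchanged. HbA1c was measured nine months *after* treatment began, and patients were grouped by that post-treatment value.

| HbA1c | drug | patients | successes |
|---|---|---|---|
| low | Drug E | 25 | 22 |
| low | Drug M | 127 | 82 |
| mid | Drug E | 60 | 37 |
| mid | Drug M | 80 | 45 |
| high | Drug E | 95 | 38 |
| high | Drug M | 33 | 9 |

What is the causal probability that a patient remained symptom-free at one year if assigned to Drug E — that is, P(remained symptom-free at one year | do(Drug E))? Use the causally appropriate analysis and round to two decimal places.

HbA1c is recorded after the drug and is itself shifted by it — it sits on the causal path from drug to outcome. Conditioning on a mediator would strip out part of the effect we want; the pooled comparison gives the total causal effect.
So P(outcome | do(Drug E)) is just the pooled rate for Drug E: 97/180 = 0.539.

0.54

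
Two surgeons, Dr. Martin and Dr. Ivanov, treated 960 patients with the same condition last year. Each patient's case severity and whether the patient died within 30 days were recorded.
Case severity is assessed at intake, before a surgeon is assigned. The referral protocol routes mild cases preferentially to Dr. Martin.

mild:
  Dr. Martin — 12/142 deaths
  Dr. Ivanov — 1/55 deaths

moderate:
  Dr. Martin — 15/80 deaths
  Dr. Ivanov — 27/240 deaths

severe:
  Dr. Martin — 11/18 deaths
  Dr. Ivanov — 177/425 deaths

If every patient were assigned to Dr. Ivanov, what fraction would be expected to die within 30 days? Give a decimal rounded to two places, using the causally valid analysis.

The imbalance in case severity arose from how patients were allocated, not from anything the surgeon did; and case severity independently affects the outcome. The pooled gap is confounded — condition on case severity.
Standardising Dr. Ivanov to the population case severity mix: 0.205·1/55 + 0.333·27/240 + 0.461·177/425 = 0.233.

0.23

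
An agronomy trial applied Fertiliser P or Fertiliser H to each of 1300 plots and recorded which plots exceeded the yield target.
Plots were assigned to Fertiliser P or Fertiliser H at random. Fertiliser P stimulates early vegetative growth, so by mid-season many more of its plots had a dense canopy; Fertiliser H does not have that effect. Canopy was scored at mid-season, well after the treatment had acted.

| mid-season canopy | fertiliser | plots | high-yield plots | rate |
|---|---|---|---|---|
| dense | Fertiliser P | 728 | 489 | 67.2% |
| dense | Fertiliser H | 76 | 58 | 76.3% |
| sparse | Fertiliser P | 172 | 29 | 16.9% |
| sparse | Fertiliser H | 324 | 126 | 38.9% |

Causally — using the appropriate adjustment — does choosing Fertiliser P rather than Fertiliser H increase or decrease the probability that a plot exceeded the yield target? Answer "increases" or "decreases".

Fertiliser H is higher inside every mid-season canopy stratum but Fertiliser P is higher in aggregate. Whether to stratify depends on how mid-season canopy relates to the fertiliser.
Mid-season canopy here is a post-treatment variable shaped by the fertiliser; conditioning on it would introduce bias rather than remove it. The overall comparison is the causal one.
Pooled: Fertiliser P 57.6% vs Fertiliser H 46.0%; Fertiliser P is higher overall.

increases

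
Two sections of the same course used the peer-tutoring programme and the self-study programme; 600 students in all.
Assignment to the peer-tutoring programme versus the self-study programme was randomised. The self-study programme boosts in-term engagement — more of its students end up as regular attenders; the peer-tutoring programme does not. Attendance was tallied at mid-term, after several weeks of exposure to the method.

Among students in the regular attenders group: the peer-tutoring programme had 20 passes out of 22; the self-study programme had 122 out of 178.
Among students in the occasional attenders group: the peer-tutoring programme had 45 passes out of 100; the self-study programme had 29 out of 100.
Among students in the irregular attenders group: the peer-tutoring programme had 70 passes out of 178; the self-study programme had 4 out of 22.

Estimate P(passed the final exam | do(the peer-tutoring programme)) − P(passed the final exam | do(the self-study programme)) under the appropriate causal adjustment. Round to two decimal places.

Within every mid-term attendance level the peer-tutoring programme has the higher rate, yet pooled the self-study programme does — Simpson's reversal.
Mid-term attendance lies on the pathway teaching method → mid-term attendance → outcome, so adjusting for it blocks the indirect effect. For the total causal effect of teaching method, use the unadjusted pooled rates.
The causal difference is the pooled difference: 0.450 − 0.517 = -0.067.

-0.07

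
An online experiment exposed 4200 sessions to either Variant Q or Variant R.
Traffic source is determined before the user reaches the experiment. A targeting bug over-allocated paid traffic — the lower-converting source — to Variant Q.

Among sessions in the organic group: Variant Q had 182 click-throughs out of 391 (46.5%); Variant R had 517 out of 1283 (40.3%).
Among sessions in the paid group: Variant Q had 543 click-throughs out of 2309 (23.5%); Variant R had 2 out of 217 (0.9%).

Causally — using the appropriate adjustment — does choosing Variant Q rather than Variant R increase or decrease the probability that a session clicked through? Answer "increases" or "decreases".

increases

Traffic source differs across variants for reasons unrelated to any effect of the variant itself, and it separately predicts the outcome — a classic confounder. We must compare within traffic source levels.
Within each level — organic: 46.5% vs 40.3%; paid: 23.5% vs 0.9% — Variant Q is higher every time.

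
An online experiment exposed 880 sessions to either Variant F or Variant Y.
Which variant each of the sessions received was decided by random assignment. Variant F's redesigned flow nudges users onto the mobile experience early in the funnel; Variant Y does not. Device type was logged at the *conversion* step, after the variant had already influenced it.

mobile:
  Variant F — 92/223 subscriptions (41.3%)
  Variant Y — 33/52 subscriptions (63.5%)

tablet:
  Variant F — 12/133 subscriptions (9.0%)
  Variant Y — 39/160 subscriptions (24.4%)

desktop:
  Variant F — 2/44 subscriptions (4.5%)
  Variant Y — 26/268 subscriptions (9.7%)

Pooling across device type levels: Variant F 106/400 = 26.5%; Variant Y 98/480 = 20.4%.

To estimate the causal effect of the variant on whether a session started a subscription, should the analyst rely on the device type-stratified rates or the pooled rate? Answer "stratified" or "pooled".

Device type is downstream of the variant. One should not condition on a consequence of treatment, so the overall rates are the right comparison.
Pooled: Variant F 26.5% vs Variant Y 20.4%; Variant F is higher overall.

pooled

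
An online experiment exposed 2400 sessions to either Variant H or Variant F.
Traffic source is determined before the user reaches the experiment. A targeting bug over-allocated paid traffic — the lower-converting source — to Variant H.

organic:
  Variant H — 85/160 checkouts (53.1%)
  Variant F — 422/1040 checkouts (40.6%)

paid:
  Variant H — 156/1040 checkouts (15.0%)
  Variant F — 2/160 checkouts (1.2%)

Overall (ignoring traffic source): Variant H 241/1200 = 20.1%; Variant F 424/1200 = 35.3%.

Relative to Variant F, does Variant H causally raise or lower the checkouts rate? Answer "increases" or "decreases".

The traffic source-specific comparison favours Variant H throughout, but the pooled figures favour Variant F. The question is whether to condition on traffic source.
Since traffic source is a pre-existing factor (not a product of the variant) and it affects the outcome on its own, it is a confounder. The stratified rates, not the pooled rate, identify the causal effect.
Within each level — organic: 53.1% vs 40.6%; paid: 15.0% vs 1.2% — Variant H is higher every time.

increases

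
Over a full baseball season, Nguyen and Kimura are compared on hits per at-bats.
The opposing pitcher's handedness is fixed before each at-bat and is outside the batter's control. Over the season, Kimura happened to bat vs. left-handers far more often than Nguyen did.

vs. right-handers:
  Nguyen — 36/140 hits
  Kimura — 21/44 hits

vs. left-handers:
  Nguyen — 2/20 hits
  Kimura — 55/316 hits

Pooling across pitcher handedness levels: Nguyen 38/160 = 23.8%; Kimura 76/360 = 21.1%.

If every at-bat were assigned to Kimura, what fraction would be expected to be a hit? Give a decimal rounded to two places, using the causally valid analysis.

0.28

Within every pitcher handedness level Kimura has the higher rate, yet pooled Nguyen does — Simpson's reversal.
Nothing the player does changes pitcher handedness; the imbalance is an allocation artefact. With pitcher handedness also predicting the outcome, the pooled figure is confounded, and the within-stratum comparison is the causal one.
Standardising Kimura to the population pitcher handedness mix: 0.354·21/44 + 0.646·55/316 = 0.281.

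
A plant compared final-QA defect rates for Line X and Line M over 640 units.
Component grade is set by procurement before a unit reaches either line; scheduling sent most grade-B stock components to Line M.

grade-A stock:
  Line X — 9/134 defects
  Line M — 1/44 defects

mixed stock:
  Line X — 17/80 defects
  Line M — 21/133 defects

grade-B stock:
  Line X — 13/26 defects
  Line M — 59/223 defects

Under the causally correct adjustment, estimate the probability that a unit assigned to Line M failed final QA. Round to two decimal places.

0.16

The component grade-specific comparison favours Line M throughout, but the pooled figures favour Line X. The question is whether to condition on component grade.
Component grade differs across lines for reasons unrelated to any effect of the line itself, and it separately predicts the outcome — a classic confounder. We must compare within component grade levels.
Standardising Line M to the population component grade mix: 0.278·1/44 + 0.333·21/133 + 0.389·59/223 = 0.162.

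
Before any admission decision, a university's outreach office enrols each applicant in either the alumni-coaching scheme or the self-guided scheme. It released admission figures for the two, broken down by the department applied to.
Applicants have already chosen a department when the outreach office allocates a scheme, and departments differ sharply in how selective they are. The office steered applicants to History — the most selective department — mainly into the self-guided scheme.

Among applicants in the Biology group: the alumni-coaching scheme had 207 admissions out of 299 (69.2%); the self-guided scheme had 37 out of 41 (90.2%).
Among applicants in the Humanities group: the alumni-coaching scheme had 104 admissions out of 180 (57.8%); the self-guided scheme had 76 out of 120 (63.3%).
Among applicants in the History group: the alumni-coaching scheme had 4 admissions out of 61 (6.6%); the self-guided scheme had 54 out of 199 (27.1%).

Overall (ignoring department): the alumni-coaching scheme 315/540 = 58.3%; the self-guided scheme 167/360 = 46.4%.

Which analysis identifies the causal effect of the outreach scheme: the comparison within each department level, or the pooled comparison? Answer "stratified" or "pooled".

stratified

The stratified and pooled comparisons disagree (the self-guided scheme wins within each department; the alumni-coaching scheme wins overall), so the answer turns on the causal role of department.
Here department is a common cause — it drives both which outreach scheme a case falls under and the outcome. The crude comparison mixes populations; the stratum-specific rates are the causally relevant ones.
Within each level — Biology: 69.2% vs 90.2%; Humanities: 57.8% vs 63.3%; History: 6.6% vs 27.1% — the self-guided scheme is higher every time.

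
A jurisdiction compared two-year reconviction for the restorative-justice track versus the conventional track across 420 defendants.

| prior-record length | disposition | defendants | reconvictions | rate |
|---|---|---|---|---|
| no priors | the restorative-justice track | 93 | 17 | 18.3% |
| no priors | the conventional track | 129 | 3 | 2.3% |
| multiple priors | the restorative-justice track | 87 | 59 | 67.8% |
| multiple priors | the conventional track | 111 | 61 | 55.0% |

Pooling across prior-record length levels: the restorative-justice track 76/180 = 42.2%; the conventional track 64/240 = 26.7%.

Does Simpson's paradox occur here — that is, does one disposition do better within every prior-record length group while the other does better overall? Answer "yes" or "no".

Within each prior-record length level (no priors 18.3% vs 2.3%; multiple priors 67.8% vs 55.0%), the conventional track has the lower rate every time. Pooled: 42.2% vs 26.7% — the conventional track has the lower rate overall. They agree.

no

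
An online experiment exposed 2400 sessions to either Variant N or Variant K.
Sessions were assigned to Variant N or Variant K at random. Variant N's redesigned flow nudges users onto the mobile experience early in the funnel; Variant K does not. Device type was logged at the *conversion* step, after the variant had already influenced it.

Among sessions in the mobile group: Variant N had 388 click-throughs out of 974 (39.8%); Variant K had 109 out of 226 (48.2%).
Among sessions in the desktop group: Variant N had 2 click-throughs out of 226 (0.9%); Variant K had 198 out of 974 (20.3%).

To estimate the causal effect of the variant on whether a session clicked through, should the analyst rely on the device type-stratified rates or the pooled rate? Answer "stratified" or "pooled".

pooled

Device type here is a post-treatment variable shaped by the variant; conditioning on it would introduce bias rather than remove it. The overall comparison is the causal one.
Pooled: Variant N 32.5% vs Variant K 25.6%; Variant N is higher overall.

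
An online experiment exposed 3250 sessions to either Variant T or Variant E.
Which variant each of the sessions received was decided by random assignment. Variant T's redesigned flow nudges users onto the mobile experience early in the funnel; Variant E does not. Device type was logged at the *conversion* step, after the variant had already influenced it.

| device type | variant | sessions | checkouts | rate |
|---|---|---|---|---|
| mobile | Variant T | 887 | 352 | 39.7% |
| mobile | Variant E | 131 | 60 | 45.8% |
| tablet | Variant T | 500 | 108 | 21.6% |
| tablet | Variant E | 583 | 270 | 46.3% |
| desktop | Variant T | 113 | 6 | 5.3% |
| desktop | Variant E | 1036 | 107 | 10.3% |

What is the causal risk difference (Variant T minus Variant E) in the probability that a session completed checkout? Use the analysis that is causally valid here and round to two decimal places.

Device type here is a post-treatment variable shaped by the variant; conditioning on it would introduce bias rather than remove it. The overall comparison is the causal one.
The causal difference is the pooled difference: 0.311 − 0.250 = +0.061.

+0.06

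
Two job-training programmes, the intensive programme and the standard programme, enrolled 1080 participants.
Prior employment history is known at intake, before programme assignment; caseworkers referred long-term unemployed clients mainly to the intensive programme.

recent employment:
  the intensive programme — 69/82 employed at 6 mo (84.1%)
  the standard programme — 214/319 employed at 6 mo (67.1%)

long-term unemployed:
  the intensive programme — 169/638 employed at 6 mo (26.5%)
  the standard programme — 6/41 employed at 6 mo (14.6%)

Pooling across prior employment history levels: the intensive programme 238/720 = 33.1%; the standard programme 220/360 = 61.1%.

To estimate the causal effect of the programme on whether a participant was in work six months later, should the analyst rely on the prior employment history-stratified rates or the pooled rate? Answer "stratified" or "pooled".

Here prior employment history is a common cause — it drives both which programme a case falls under and the outcome. The crude comparison mixes populations; the stratum-specific rates are the causally relevant ones.
Within each level — recent employment: 84.1% vs 67.1%; long-term unemployed: 26.5% vs 14.6% — the intensive programme is higher every time.

stratified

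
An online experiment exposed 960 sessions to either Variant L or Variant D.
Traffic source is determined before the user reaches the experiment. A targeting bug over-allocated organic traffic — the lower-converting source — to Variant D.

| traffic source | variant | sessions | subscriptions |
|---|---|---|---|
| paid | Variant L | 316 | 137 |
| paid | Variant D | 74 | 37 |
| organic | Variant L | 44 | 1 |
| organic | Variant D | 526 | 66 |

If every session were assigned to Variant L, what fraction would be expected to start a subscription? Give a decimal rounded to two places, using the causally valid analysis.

The stratified and pooled comparisons disagree (Variant D wins within each traffic source; Variant L wins overall), so the answer turns on the causal role of traffic source.
Since traffic source is a pre-existing factor (not a product of the variant) and it affects the outcome on its own, it is a confounder. The stratified rates, not the pooled rate, identify the causal effect.
Standardising Variant L to the population traffic source mix: 0.406·137/316 + 0.594·1/44 = 0.190.

0.19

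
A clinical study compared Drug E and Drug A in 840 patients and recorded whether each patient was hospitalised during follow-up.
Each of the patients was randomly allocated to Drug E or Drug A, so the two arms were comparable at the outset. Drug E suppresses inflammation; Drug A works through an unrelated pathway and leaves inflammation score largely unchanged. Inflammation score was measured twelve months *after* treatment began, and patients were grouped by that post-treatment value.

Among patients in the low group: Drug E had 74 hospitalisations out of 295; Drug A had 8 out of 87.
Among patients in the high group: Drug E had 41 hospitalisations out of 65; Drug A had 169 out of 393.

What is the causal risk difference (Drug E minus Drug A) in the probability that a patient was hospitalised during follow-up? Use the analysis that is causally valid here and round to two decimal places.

Drug A is lower inside every inflammation score stratum but Drug E is lower in aggregate. Whether to stratify depends on how inflammation score relates to the drug.
Inflammation score is recorded after the drug and is itself shifted by it — it sits on the causal path from drug to outcome. Conditioning on a mediator would strip out part of the effect we want; the pooled comparison gives the total causal effect.
The causal difference is the pooled difference: 0.319 − 0.369 = -0.049.

-0.05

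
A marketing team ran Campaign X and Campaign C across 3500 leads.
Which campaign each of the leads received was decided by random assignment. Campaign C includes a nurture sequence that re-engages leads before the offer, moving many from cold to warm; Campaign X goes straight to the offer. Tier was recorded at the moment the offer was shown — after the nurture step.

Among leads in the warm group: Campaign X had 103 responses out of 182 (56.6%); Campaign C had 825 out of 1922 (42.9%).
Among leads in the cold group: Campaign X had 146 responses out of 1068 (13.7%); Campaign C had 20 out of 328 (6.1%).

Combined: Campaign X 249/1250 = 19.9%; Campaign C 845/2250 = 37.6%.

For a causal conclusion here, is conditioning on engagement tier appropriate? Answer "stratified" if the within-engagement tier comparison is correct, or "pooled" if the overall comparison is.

pooled

The stratified and pooled comparisons disagree (Campaign X wins within each engagement tier; Campaign C wins overall), so the answer turns on the causal role of engagement tier.
Because the campaign influences engagement tier, engagement tier is a post-treatment mediator, not a confounder. Stratifying on it would bias the estimate; the causal effect is the crude pooled difference.
Pooled: Campaign X 19.9% vs Campaign C 37.6%; Campaign C is higher overall.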